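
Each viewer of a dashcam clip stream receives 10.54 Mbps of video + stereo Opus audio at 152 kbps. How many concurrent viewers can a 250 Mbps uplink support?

23

Audio: 152 kbps = 0.152 Mbps.
Per-viewer media rate: 10.692 Mbps.
250 Mbps = 250.0 Mbps; 250.0 / 10.692 = 23.38 → 23 viewers.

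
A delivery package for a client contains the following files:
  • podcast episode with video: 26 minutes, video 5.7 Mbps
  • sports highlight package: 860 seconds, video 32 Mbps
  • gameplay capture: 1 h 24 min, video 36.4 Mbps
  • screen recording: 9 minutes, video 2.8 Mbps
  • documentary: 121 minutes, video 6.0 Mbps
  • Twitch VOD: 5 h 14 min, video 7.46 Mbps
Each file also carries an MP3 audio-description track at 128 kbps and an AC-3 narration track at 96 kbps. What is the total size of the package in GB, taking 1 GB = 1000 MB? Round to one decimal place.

51.6 GB

Audio total: 128 + 96 = 224 kbps = 0.224 Mbps.
podcast episode with video: 5.924 Mbps × 1560 s = 9241.4 Mb
sports highlight package: 32.224 Mbps × 860 s = 27712.6 Mb
gameplay capture: 36.624 Mbps × 5040 s = 184585.0 Mb
screen recording: 3.024 Mbps × 540 s = 1633.0 Mb
documentary: 6.224 Mbps × 7260 s = 45186.2 Mb
Twitch VOD: 7.684 Mbps × 18840 s = 144766.6 Mb
Total: 413124.8 Mb = 51640.6 MB.
= 51.64 GB.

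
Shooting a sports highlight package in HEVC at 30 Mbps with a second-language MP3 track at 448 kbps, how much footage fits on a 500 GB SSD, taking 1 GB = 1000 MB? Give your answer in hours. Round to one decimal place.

Audio: 448 kbps = 0.448 Mbps.
Total bitrate: 30 + 0.448 = 30.448 Mbps.
Capacity: 500 GB = 4,000,000 Mb.
Recording time: 4,000,000 / 30.448 = 131,372 s ≈ 36.5 hours.

36.5 hours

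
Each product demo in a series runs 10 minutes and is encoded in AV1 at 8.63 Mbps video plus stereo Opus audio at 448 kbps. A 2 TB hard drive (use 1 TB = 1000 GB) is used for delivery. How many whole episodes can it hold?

10 min = 600 s
Audio: 448 kbps = 0.448 Mbps.
Total bitrate: 9.078 Mbps.
Per item: 9.078 Mbps × 600 s = 5,447 Mb = 680.9 MB.
Capacity: 2 TB = 16,000,000 Mb; 2937.50 items → 2937 complete.

2937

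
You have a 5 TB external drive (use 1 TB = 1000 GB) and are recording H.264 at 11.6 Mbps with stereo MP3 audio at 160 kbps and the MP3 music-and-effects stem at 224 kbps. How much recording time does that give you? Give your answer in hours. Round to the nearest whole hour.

927 hours

Audio total: 160 + 224 = 384 kbps = 0.384 Mbps.
Total bitrate: 11.6 + 0.384 = 11.984 Mbps.
Capacity: 5 TB = 40,000,000 Mb.
Recording time: 40,000,000 / 11.984 = 3,337,784 s ≈ 927 hours.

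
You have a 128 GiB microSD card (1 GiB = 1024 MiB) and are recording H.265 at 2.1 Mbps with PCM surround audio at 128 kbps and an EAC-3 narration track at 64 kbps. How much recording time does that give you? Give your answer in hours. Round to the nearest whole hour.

Audio total: 128 + 64 = 192 kbps = 0.192 Mbps.
Total bitrate: 2.1 + 0.192 = 2.292 Mbps.
Capacity: 128 GiB = 1,099,512 Mb.
Recording time: 1,099,512 / 2.292 = 479,717 s ≈ 133 hours.

133 hours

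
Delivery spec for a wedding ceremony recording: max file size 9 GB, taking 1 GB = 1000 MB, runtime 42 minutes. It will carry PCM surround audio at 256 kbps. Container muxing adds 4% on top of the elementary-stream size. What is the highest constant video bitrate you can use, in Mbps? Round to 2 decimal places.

27.22 Mbps

Budget: 9 GB = 72000.0 Mb.
Stream payload after overhead: 72000.0 / 1.04 = 69230.8 Mb.
42 min = 2520 s
Total bitrate budget: 69230.8 Mb / 2520 s = 27.473 Mbps.
Audio: 256 kbps = 0.256 Mbps.
Video: 27.473 − 0.256 = 27.217 Mbps.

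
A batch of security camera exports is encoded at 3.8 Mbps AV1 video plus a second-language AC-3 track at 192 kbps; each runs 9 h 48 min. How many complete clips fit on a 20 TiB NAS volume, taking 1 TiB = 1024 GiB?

1249

9 h 48 min = 588 min = 35280 s
Audio: 192 kbps = 0.192 Mbps.
Total bitrate: 3.992 Mbps.
Per item: 3.992 Mbps × 35280 s = 140,838 Mb = 17,605 MB.
Capacity: 20 TiB = 175,921,860 Mb; 1249.11 items → 1249 complete.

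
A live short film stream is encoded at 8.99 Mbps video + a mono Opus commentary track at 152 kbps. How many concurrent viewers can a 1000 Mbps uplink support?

Audio: 152 kbps = 0.152 Mbps.
Per-viewer media rate: 9.142 Mbps.
1000 Mbps = 1,000 Mbps; 1,000 / 9.142 = 109.39 → 109 viewers.

109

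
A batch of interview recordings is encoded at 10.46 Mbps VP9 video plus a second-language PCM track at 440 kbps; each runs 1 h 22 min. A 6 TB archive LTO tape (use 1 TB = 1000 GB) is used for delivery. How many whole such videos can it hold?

895

1 h 22 min = 82 min = 4920 s
Audio: 440 kbps = 0.440 Mbps.
Total bitrate: 10.900 Mbps.
Per item: 10.900 Mbps × 4920 s = 53,628 Mb = 6,704 MB.
Capacity: 6 TB = 48,000,000 Mb; 895.05 items → 895 complete.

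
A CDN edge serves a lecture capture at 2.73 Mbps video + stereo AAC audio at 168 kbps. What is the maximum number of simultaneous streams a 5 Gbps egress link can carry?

Audio: 168 kbps = 0.168 Mbps.
Per-viewer media rate: 2.898 Mbps.
5 Gbps = 5,000 Mbps; 5,000 / 2.898 = 1725.33 → 1725 viewers.

1725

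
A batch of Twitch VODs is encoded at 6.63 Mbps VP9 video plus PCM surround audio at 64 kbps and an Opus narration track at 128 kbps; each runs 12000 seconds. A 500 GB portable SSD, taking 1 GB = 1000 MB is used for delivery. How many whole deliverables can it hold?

48

Audio total: 64 + 128 = 192 kbps = 0.192 Mbps.
Total bitrate: 6.822 Mbps.
Per item: 6.822 Mbps × 12000 s = 81,864 Mb = 10,233 MB.
Capacity: 500 GB = 4,000,000 Mb; 48.86 items → 48 complete.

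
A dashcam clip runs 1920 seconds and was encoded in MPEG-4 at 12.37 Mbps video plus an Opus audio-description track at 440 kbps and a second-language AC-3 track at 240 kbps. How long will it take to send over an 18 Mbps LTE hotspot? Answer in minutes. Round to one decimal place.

Audio total: 440 + 240 = 680 kbps = 0.680 Mbps.
Total bitrate: 13.050 Mbps.
File: 13.050 Mbps × 1920 s = 25056.0 Mb.
At 18 Mbps: 25056.0 / 18 = 1392.0 s ≈ 23.2 minutes.

23.2 minutes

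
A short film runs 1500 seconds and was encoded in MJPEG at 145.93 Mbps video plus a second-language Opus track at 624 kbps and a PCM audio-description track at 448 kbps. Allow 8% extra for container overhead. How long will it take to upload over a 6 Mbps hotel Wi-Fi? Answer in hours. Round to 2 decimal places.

Audio total: 624 + 448 = 1072 kbps = 1.072 Mbps.
Total bitrate: 147.002 Mbps.
File: 147.002 Mbps × 1500 s = 220503.0 Mb.
With 8% container overhead: ×1.08. → 238143.2 Mb.
At 6 Mbps: 238143.2 / 6 = 39690.5 s ≈ 11 hours.

11.03 hours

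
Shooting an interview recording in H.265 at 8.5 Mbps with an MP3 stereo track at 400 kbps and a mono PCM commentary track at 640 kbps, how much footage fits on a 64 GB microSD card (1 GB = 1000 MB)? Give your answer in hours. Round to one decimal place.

Audio total: 400 + 640 = 1040 kbps = 1.040 Mbps.
Total bitrate: 8.5 + 1.040 = 9.540 Mbps.
Capacity: 64 GB = 512,000 Mb.
Recording time: 512,000 / 9.540 = 53,669 s ≈ 14.9 hours.

14.9 hours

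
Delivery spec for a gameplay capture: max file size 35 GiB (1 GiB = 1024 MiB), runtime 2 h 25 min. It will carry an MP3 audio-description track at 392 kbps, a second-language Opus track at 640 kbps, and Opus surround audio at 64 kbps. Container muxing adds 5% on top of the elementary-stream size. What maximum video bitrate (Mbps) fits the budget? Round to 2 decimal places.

31.82 Mbps

Budget: 35 GiB = 300647.7 Mb.
Stream payload after overhead: 300647.7 / 1.05 = 286331.2 Mb.
2 h 25 min = 145 min = 8700 s
Total bitrate budget: 286331.2 Mb / 8700 s = 32.912 Mbps.
Audio total: 392 + 640 + 64 = 1096 kbps = 1.096 Mbps.
Video: 32.912 − 1.096 = 31.816 Mbps.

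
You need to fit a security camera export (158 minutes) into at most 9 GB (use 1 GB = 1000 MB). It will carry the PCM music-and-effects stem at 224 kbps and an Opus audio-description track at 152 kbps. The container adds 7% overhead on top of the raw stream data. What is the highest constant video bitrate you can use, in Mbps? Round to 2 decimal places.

6.72 Mbps

Budget: 9 GB = 72000.0 Mb.
Stream payload after overhead: 72000.0 / 1.07 = 67289.7 Mb.
158 min = 9480 s
Total bitrate budget: 67289.7 Mb / 9480 s = 7.098 Mbps.
Audio total: 224 + 152 = 376 kbps = 0.376 Mbps.
Video: 7.098 − 0.376 = 6.722 Mbps.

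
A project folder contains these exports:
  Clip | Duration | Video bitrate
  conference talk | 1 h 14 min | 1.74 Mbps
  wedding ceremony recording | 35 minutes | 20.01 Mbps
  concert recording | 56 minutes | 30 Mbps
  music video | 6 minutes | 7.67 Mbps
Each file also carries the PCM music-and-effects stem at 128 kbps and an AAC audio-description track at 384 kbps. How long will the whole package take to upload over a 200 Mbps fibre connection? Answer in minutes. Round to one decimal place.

13.2 minutes

Audio total: 128 + 384 = 512 kbps = 0.512 Mbps.
conference talk: 2.252 Mbps × 4440 s = 9998.9 Mb
wedding ceremony recording: 20.522 Mbps × 2100 s = 43096.2 Mb
concert recording: 30.512 Mbps × 3360 s = 102520.3 Mb
music video: 8.182 Mbps × 360 s = 2945.5 Mb
Total: 158560.9 Mb = 19820.1 MB.
At 200 Mbps: 158560.9 / 200 = 793 s ≈ 13.2 minutes.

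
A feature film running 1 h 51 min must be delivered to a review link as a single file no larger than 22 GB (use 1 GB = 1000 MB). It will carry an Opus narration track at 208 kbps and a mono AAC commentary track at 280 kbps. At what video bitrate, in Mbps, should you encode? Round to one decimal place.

Budget: 22 GB = 176000.0 Mb.
1 h 51 min = 111 min = 6660 s
Total bitrate budget: 176000.0 Mb / 6660 s = 26.426 Mbps.
Audio total: 208 + 280 = 488 kbps = 0.488 Mbps.
Video: 26.426 − 0.488 = 25.938 Mbps.

25.9 Mbps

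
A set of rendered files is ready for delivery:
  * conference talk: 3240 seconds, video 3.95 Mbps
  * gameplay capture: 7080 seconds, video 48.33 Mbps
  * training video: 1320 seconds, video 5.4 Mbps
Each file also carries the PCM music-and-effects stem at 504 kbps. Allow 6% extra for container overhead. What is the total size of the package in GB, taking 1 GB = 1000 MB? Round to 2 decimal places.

48.76 GB

Audio: 504 kbps = 0.504 Mbps.
conference talk: 4.454 Mbps × 3240 s × 1.06 = 15296.8 Mb
gameplay capture: 48.834 Mbps × 7080 s × 1.06 = 366489.4 Mb
training video: 5.904 Mbps × 1320 s × 1.06 = 8260.9 Mb
Total: 390047.1 Mb = 48755.9 MB.
= 48.76 GB.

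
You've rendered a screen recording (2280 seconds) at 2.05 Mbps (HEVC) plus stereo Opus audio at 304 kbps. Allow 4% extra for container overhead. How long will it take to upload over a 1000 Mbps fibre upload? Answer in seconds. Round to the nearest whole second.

Audio: 304 kbps = 0.304 Mbps.
Total bitrate: 2.354 Mbps.
File: 2.354 Mbps × 2280 s = 5367.1 Mb.
With 4% container overhead: ×1.04. → 5581.8 Mb.
At 1000 Mbps: 5581.8 / 1000 = 5.6 s ≈ 5.58 seconds.

6 seconds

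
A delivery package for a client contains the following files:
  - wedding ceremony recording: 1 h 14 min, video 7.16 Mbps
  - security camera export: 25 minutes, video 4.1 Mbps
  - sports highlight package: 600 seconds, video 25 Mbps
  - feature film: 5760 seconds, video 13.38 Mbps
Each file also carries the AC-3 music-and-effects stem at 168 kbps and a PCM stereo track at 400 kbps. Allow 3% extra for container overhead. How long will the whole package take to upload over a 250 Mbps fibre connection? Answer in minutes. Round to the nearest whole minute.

9 minutes

Audio total: 168 + 400 = 568 kbps = 0.568 Mbps.
wedding ceremony recording: 7.728 Mbps × 4440 s × 1.03 = 35341.7 Mb
security camera export: 4.668 Mbps × 1500 s × 1.03 = 7212.1 Mb
sports highlight package: 25.568 Mbps × 600 s × 1.03 = 15801.0 Mb
feature film: 13.948 Mbps × 5760 s × 1.03 = 82750.7 Mb
Total: 141105.5 Mb = 17638.2 MB.
At 250 Mbps: 141105.5 / 250 = 564 s ≈ 9.41 minutes.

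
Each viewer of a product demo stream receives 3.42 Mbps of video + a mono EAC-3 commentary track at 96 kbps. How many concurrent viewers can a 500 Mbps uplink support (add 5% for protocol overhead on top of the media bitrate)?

135

Audio: 96 kbps = 0.096 Mbps.
Per-viewer media rate: 3.516 Mbps.
On the wire with 5% overhead: 3.692 Mbps.
500 Mbps = 500.0 Mbps; 500.0 / 3.692 = 135.44 → 135 viewers.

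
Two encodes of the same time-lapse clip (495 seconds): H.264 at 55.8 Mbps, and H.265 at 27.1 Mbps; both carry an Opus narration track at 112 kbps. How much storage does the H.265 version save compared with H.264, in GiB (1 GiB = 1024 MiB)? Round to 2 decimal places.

1.65 GiB

Audio: 112 kbps = 0.112 Mbps.
H.264: 55.912 Mbps × 495 s = 27676.4 Mb = 3.222 GiB.
H.265: 27.212 Mbps × 495 s = 13469.9 Mb = 1.568 GiB.
Saving: 3.222 − 1.568 = 1.654 GiB.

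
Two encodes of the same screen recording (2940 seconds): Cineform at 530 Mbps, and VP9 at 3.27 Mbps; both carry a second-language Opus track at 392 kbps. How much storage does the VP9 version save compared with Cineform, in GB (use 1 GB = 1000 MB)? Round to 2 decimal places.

Audio: 392 kbps = 0.392 Mbps.
Cineform: 530.392 Mbps × 2940 s = 1559352.5 Mb = 194.919 GB.
VP9: 3.662 Mbps × 2940 s = 10766.3 Mb = 1.346 GB.
Saving: 194.919 − 1.346 = 193.573 GB.

193.57 GB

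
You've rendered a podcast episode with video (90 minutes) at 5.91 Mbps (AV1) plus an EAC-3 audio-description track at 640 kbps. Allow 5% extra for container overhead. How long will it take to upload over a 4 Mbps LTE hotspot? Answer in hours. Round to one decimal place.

2.6 hours

90 min = 5400 s
Audio: 640 kbps = 0.640 Mbps.
Total bitrate: 6.550 Mbps.
File: 6.550 Mbps × 5400 s = 35370.0 Mb.
With 5% container overhead: ×1.05. → 37138.5 Mb.
At 4 Mbps: 37138.5 / 4 = 9284.6 s ≈ 2.58 hours.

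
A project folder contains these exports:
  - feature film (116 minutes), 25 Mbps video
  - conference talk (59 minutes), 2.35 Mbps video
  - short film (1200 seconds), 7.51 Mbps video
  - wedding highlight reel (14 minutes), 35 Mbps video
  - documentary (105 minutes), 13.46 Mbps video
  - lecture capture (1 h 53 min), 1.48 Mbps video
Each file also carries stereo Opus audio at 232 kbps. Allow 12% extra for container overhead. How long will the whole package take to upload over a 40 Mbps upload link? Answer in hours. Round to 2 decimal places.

2.50 hours

Audio: 232 kbps = 0.232 Mbps.
feature film: 25.232 Mbps × 6960 s × 1.12 = 196688.5 Mb
conference talk: 2.582 Mbps × 3540 s × 1.12 = 10237.1 Mb
short film: 7.742 Mbps × 1200 s × 1.12 = 10405.2 Mb
wedding highlight reel: 35.232 Mbps × 840 s × 1.12 = 33146.3 Mb
documentary: 13.692 Mbps × 6300 s × 1.12 = 96610.8 Mb
lecture capture: 1.712 Mbps × 6780 s × 1.12 = 13000.2 Mb
Total: 360088.1 Mb = 45011.0 MB.
At 40 Mbps: 360088.1 / 40 = 9002 s ≈ 2.5 hours.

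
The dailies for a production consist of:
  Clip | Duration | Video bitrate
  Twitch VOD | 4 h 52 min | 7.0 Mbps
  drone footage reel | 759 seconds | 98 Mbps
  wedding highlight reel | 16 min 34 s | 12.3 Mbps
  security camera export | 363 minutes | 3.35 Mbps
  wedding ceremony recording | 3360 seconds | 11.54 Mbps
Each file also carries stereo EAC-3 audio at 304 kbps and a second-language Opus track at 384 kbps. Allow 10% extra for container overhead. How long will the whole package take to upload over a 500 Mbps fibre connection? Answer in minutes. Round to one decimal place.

Audio total: 304 + 384 = 688 kbps = 0.688 Mbps.
Twitch VOD: 7.688 Mbps × 17520 s × 1.10 = 148163.1 Mb
drone footage reel: 98.688 Mbps × 759 s × 1.10 = 82394.6 Mb
wedding highlight reel: 12.988 Mbps × 994 s × 1.10 = 14201.1 Mb
security camera export: 4.038 Mbps × 21780 s × 1.10 = 96742.4 Mb
wedding ceremony recording: 12.228 Mbps × 3360 s × 1.10 = 45194.7 Mb
Total: 386695.9 Mb = 48337.0 MB.
At 500 Mbps: 386695.9 / 500 = 773 s ≈ 12.9 minutes.

12.9 minutes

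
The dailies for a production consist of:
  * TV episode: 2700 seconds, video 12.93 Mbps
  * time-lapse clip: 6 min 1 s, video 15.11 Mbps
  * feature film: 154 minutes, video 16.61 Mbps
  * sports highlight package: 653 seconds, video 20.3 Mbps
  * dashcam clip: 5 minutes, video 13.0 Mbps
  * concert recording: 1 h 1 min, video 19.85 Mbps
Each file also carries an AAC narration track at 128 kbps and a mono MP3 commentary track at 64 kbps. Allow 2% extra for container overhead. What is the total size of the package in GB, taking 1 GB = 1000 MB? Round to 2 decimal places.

36.58 GB

Audio total: 128 + 64 = 192 kbps = 0.192 Mbps.
TV episode: 13.122 Mbps × 2700 s × 1.02 = 36138.0 Mb
time-lapse clip: 15.302 Mbps × 361 s × 1.02 = 5634.5 Mb
feature film: 16.802 Mbps × 9240 s × 1.02 = 158355.5 Mb
sports highlight package: 20.492 Mbps × 653 s × 1.02 = 13648.9 Mb
dashcam clip: 13.192 Mbps × 300 s × 1.02 = 4036.8 Mb
concert recording: 20.042 Mbps × 3660 s × 1.02 = 74820.8 Mb
Total: 292634.4 Mb = 36579.3 MB.
= 36.58 GB.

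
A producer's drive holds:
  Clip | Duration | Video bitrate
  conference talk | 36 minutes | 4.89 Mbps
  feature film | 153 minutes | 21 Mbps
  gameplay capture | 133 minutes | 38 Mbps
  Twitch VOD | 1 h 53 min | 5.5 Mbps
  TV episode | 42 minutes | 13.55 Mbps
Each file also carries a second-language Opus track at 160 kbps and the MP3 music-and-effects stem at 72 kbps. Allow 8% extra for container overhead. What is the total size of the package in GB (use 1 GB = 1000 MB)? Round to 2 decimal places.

78.93 GB

Audio total: 160 + 72 = 232 kbps = 0.232 Mbps.
conference talk: 5.122 Mbps × 2160 s × 1.08 = 11948.6 Mb
feature film: 21.232 Mbps × 9180 s × 1.08 = 210502.5 Mb
gameplay capture: 38.232 Mbps × 7980 s × 1.08 = 329498.7 Mb
Twitch VOD: 5.732 Mbps × 6780 s × 1.08 = 41972.0 Mb
TV episode: 13.782 Mbps × 2520 s × 1.08 = 37509.1 Mb
Total: 631430.9 Mb = 78928.9 MB.
= 78.93 GB.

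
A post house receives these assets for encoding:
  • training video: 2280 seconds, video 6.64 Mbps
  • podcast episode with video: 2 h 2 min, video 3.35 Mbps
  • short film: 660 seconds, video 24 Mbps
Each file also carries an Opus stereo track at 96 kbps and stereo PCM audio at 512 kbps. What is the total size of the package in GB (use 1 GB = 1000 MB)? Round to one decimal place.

Audio total: 96 + 512 = 608 kbps = 0.608 Mbps.
training video: 7.248 Mbps × 2280 s = 16525.4 Mb
podcast episode with video: 3.958 Mbps × 7320 s = 28972.6 Mb
short film: 24.608 Mbps × 660 s = 16241.3 Mb
Total: 61739.3 Mb = 7717.4 MB.
= 7.717 GB.

7.7 GB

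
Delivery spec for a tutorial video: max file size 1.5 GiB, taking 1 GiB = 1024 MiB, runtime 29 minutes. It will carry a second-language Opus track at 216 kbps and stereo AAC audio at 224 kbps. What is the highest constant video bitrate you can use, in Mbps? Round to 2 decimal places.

Budget: 1.5 GiB = 12884.9 Mb.
29 min = 1740 s
Total bitrate budget: 12884.9 Mb / 1740 s = 7.405 Mbps.
Audio total: 216 + 224 = 440 kbps = 0.440 Mbps.
Video: 7.405 − 0.440 = 6.965 Mbps.

6.97 Mbps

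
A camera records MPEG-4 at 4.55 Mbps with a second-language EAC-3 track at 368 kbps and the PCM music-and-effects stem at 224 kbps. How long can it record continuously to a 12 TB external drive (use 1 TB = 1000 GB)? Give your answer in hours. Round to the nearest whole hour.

5186 hours

Audio total: 368 + 224 = 592 kbps = 0.592 Mbps.
Total bitrate: 4.55 + 0.592 = 5.142 Mbps.
Capacity: 12 TB = 96,000,000 Mb.
Recording time: 96,000,000 / 5.142 = 18,669,778 s ≈ 5,186 hours.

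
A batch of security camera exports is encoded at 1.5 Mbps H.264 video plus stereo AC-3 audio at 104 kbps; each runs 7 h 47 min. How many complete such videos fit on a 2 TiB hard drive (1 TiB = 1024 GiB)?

391

7 h 47 min = 467 min = 28020 s
Audio: 104 kbps = 0.104 Mbps.
Total bitrate: 1.604 Mbps.
Per item: 1.604 Mbps × 28020 s = 44,944 Mb = 5,618 MB.
Capacity: 2 TiB = 17,592,186 Mb; 391.42 items → 391 complete.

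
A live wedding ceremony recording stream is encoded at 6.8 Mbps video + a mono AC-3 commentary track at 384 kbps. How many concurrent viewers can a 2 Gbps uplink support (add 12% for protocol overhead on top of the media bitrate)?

Audio: 384 kbps = 0.384 Mbps.
Per-viewer media rate: 7.184 Mbps.
On the wire with 12% overhead: 8.046 Mbps.
2 Gbps = 2,000 Mbps; 2,000 / 8.046 = 248.57 → 248 viewers.

248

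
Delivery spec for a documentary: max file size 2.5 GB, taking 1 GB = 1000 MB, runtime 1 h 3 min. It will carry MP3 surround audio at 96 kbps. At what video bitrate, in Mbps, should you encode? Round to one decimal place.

5.2 Mbps

Budget: 2.5 GB = 20000.0 Mb.
1 h 3 min = 63 min = 3780 s
Total bitrate budget: 20000.0 Mb / 3780 s = 5.291 Mbps.
Audio: 96 kbps = 0.096 Mbps.
Video: 5.291 − 0.096 = 5.195 Mbps.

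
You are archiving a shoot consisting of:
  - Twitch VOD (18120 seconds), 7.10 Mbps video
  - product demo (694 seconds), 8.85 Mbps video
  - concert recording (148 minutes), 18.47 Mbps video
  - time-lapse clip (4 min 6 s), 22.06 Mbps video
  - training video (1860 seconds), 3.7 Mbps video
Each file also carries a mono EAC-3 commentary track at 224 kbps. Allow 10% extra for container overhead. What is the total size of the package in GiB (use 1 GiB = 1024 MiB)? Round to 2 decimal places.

40.70 GiB

Audio: 224 kbps = 0.224 Mbps.
Twitch VOD: 7.324 Mbps × 18120 s × 1.10 = 145982.0 Mb
product demo: 9.074 Mbps × 694 s × 1.10 = 6927.1 Mb
concert recording: 18.694 Mbps × 8880 s × 1.10 = 182603.0 Mb
time-lapse clip: 22.284 Mbps × 246 s × 1.10 = 6030.1 Mb
training video: 3.924 Mbps × 1860 s × 1.10 = 8028.5 Mb
Total: 349570.6 Mb = 43696.3 MB.
= 40.70 GiB.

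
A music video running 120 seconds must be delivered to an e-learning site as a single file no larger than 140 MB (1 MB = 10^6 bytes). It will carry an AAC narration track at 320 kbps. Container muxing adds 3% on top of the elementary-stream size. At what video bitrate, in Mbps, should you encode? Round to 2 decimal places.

8.74 Mbps

Budget: 140 MB = 1120.0 Mb.
Stream payload after overhead: 1120.0 / 1.03 = 1087.4 Mb.
Total bitrate budget: 1087.4 Mb / 120 s = 9.061 Mbps.
Audio: 320 kbps = 0.320 Mbps.
Video: 9.061 − 0.320 = 8.741 Mbps.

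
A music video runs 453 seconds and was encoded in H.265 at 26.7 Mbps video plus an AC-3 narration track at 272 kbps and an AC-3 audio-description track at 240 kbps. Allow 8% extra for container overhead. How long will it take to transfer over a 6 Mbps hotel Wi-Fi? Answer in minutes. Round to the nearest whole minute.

37 minutes

Audio total: 272 + 240 = 512 kbps = 0.512 Mbps.
Total bitrate: 27.212 Mbps.
File: 27.212 Mbps × 453 s = 12327.0 Mb.
With 8% container overhead: ×1.08. → 13313.2 Mb.
At 6 Mbps: 13313.2 / 6 = 2218.9 s ≈ 37 minutes.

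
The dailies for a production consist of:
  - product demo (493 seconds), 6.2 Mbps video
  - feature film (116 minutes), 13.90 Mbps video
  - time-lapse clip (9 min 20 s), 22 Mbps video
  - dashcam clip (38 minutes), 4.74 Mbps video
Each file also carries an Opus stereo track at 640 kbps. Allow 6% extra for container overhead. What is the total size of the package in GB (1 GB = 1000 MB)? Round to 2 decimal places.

Audio: 640 kbps = 0.640 Mbps.
product demo: 6.840 Mbps × 493 s × 1.06 = 3574.4 Mb
feature film: 14.540 Mbps × 6960 s × 1.06 = 107270.3 Mb
time-lapse clip: 22.640 Mbps × 560 s × 1.06 = 13439.1 Mb
dashcam clip: 5.380 Mbps × 2280 s × 1.06 = 13002.4 Mb
Total: 137286.2 Mb = 17160.8 MB.
= 17.16 GB.

17.16 GB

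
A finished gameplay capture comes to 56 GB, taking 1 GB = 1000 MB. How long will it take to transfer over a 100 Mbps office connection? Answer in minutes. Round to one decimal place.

File: 56 GB = 448000.0 Mb.
At 100 Mbps: 448000.0 / 100 = 4480.0 s ≈ 74.7 minutes.

74.7 minutes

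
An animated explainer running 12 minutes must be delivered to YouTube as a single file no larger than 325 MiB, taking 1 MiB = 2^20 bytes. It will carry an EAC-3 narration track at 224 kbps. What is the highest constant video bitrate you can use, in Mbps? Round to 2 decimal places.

Budget: 325 MiB = 2726.3 Mb.
12 min = 720 s
Total bitrate budget: 2726.3 Mb / 720 s = 3.787 Mbps.
Audio: 224 kbps = 0.224 Mbps.
Video: 3.787 − 0.224 = 3.563 Mbps.

3.56 Mbps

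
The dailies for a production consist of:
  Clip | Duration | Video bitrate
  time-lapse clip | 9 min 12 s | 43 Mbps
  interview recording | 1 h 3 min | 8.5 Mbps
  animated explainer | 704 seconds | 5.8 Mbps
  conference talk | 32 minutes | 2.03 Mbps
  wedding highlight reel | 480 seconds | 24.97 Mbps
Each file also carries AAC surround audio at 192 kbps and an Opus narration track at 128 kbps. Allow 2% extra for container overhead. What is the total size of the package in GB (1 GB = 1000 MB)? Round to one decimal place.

Audio total: 192 + 128 = 320 kbps = 0.320 Mbps.
time-lapse clip: 43.320 Mbps × 552 s × 1.02 = 24390.9 Mb
interview recording: 8.820 Mbps × 3780 s × 1.02 = 34006.4 Mb
animated explainer: 6.120 Mbps × 704 s × 1.02 = 4394.6 Mb
conference talk: 2.350 Mbps × 1920 s × 1.02 = 4602.2 Mb
wedding highlight reel: 25.290 Mbps × 480 s × 1.02 = 12382.0 Mb
Total: 79776.2 Mb = 9972.0 MB.
= 9.972 GB.

10.0 GB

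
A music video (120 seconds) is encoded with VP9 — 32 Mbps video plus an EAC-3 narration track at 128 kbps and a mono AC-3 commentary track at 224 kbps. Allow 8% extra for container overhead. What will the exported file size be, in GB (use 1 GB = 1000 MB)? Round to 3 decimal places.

0.524 GB

Audio total: 128 + 224 = 352 kbps = 0.352 Mbps.
Total bitrate: 32 + 0.352 = 32.352 Mbps.
Stream data: 32.352 Mbps × 120 s = 3882.2 Mb.
With 8% container overhead: ×1.08.
4,193 Mb ÷ 8 = 524.1 MB → 0.5241 GB.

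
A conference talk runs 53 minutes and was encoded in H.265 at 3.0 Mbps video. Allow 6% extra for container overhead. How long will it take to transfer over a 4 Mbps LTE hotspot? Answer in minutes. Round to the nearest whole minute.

42 minutes

53 min = 3180 s
File: 3.000 Mbps × 3180 s = 9540.0 Mb.
With 6% container overhead: ×1.06. → 10112.4 Mb.
At 4 Mbps: 10112.4 / 4 = 2528.1 s ≈ 42.1 minutes.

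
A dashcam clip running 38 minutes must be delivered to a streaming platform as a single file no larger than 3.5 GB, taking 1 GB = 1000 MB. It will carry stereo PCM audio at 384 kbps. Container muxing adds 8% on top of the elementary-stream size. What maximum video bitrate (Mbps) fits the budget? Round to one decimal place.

Budget: 3.5 GB = 28000.0 Mb.
Stream payload after overhead: 28000.0 / 1.08 = 25925.9 Mb.
38 min = 2280 s
Total bitrate budget: 25925.9 Mb / 2280 s = 11.371 Mbps.
Audio: 384 kbps = 0.384 Mbps.
Video: 11.371 − 0.384 = 10.987 Mbps.

11.0 Mbps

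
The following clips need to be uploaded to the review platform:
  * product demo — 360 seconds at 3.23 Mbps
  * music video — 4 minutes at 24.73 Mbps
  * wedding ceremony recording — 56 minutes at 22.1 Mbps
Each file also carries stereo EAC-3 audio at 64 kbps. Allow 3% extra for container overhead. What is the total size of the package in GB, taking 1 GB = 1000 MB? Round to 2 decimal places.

10.51 GB

Audio: 64 kbps = 0.064 Mbps.
product demo: 3.294 Mbps × 360 s × 1.03 = 1221.4 Mb
music video: 24.794 Mbps × 240 s × 1.03 = 6129.1 Mb
wedding ceremony recording: 22.164 Mbps × 3360 s × 1.03 = 76705.2 Mb
Total: 84055.7 Mb = 10507.0 MB.
= 10.51 GB.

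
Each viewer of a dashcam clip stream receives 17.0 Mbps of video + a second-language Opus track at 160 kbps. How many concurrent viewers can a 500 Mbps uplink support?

29

Audio: 160 kbps = 0.160 Mbps.
Per-viewer media rate: 17.160 Mbps.
500 Mbps = 500.0 Mbps; 500.0 / 17.160 = 29.14 → 29 viewers.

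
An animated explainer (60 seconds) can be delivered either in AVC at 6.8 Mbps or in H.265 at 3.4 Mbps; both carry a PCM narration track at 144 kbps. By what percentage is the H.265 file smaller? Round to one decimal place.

Audio: 144 kbps = 0.144 Mbps.
AVC: 6.944 Mbps × 60 s = 416.6 Mb = 52.080 MB.
H.265: 3.544 Mbps × 60 s = 212.6 Mb = 26.580 MB.
Reduction: (1 − 26.580/52.080) × 100 = 48.96%.

49.0%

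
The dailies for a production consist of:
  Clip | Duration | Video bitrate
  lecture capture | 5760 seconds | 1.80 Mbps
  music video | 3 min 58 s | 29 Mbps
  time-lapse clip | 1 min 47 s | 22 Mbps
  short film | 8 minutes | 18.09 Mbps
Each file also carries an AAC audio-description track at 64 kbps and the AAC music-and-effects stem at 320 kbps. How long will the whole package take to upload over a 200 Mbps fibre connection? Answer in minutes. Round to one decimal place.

Audio total: 64 + 320 = 384 kbps = 0.384 Mbps.
lecture capture: 2.184 Mbps × 5760 s = 12579.8 Mb
music video: 29.384 Mbps × 238 s = 6993.4 Mb
time-lapse clip: 22.384 Mbps × 107 s = 2395.1 Mb
short film: 18.474 Mbps × 480 s = 8867.5 Mb
Total: 30835.8 Mb = 3854.5 MB.
At 200 Mbps: 30835.8 / 200 = 154 s ≈ 2.57 minutes.

2.6 minutes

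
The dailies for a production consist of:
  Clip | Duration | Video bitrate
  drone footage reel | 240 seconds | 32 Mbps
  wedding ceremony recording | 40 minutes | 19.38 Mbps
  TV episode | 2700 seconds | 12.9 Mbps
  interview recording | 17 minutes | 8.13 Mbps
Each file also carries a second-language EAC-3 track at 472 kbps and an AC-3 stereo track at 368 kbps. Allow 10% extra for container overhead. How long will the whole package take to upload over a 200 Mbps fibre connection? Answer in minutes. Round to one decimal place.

9.4 minutes

Audio total: 472 + 368 = 840 kbps = 0.840 Mbps.
drone footage reel: 32.840 Mbps × 240 s × 1.10 = 8669.8 Mb
wedding ceremony recording: 20.220 Mbps × 2400 s × 1.10 = 53380.8 Mb
TV episode: 13.740 Mbps × 2700 s × 1.10 = 40807.8 Mb
interview recording: 8.970 Mbps × 1020 s × 1.10 = 10064.3 Mb
Total: 112922.7 Mb = 14115.3 MB.
At 200 Mbps: 112922.7 / 200 = 565 s ≈ 9.41 minutes.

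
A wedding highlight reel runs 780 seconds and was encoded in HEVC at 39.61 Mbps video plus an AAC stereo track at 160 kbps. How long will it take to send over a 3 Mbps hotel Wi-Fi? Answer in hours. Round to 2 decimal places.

Audio: 160 kbps = 0.160 Mbps.
Total bitrate: 39.770 Mbps.
File: 39.770 Mbps × 780 s = 31020.6 Mb.
At 3 Mbps: 31020.6 / 3 = 10340.2 s ≈ 2.87 hours.

2.87 hours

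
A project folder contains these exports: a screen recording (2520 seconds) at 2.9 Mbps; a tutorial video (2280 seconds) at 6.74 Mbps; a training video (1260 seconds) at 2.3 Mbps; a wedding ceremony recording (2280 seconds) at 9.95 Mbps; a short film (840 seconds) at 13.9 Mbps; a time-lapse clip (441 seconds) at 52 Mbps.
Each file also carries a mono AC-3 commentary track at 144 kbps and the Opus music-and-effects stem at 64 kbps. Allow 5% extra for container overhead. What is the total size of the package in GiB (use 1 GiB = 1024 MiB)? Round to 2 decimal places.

10.37 GiB

Audio total: 144 + 64 = 208 kbps = 0.208 Mbps.
screen recording: 3.108 Mbps × 2520 s × 1.05 = 8223.8 Mb
tutorial video: 6.948 Mbps × 2280 s × 1.05 = 16633.5 Mb
training video: 2.508 Mbps × 1260 s × 1.05 = 3318.1 Mb
wedding ceremony recording: 10.158 Mbps × 2280 s × 1.05 = 24318.3 Mb
short film: 14.108 Mbps × 840 s × 1.05 = 12443.3 Mb
time-lapse clip: 52.208 Mbps × 441 s × 1.05 = 24174.9 Mb
Total: 89111.8 Mb = 11139.0 MB.
= 10.37 GiB.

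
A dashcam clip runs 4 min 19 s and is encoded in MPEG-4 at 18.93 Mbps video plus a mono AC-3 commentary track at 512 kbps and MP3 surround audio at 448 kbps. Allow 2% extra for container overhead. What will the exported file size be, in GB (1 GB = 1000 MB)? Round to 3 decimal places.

4 min 19 s = 259 s
Audio total: 512 + 448 = 960 kbps = 0.960 Mbps.
Total bitrate: 18.93 + 0.960 = 19.890 Mbps.
Stream data: 19.890 Mbps × 259 s = 5151.5 Mb.
With 2% container overhead: ×1.02.
5,255 Mb ÷ 8 = 656.8 MB → 0.6568 GB.

0.657 GB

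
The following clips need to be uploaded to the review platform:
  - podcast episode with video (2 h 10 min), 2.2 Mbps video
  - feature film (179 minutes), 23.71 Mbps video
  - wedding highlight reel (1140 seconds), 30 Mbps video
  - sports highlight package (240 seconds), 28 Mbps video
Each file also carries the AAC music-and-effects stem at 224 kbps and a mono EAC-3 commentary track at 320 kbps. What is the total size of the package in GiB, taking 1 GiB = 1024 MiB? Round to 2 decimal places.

Audio total: 224 + 320 = 544 kbps = 0.544 Mbps.
podcast episode with video: 2.744 Mbps × 7800 s = 21403.2 Mb
feature film: 24.254 Mbps × 10740 s = 260488.0 Mb
wedding highlight reel: 30.544 Mbps × 1140 s = 34820.2 Mb
sports highlight package: 28.544 Mbps × 240 s = 6850.6 Mb
Total: 323561.9 Mb = 40445.2 MB.
= 37.67 GiB.

37.67 GiB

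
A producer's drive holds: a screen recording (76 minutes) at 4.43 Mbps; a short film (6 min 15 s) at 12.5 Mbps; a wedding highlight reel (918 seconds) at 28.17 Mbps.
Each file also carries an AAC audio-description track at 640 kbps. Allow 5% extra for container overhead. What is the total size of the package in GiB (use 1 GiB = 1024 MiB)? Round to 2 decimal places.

6.66 GiB

Audio: 640 kbps = 0.640 Mbps.
screen recording: 5.070 Mbps × 4560 s × 1.05 = 24275.2 Mb
short film: 13.140 Mbps × 375 s × 1.05 = 5173.9 Mb
wedding highlight reel: 28.810 Mbps × 918 s × 1.05 = 27770.0 Mb
Total: 57219.0 Mb = 7152.4 MB.
= 6.661 GiB.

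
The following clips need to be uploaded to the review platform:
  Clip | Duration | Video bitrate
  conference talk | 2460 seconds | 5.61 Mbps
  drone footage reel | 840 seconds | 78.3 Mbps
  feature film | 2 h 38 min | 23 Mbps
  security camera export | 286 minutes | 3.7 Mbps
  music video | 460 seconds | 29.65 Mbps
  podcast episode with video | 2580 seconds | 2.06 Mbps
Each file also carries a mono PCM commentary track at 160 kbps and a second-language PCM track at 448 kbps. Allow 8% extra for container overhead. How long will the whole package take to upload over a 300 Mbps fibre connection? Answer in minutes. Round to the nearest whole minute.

Audio total: 160 + 448 = 608 kbps = 0.608 Mbps.
conference talk: 6.218 Mbps × 2460 s × 1.08 = 16520.0 Mb
drone footage reel: 78.908 Mbps × 840 s × 1.08 = 71585.3 Mb
feature film: 23.608 Mbps × 9480 s × 1.08 = 241708.1 Mb
security camera export: 4.308 Mbps × 17160 s × 1.08 = 79839.3 Mb
music video: 30.258 Mbps × 460 s × 1.08 = 15032.2 Mb
podcast episode with video: 2.668 Mbps × 2580 s × 1.08 = 7434.1 Mb
Total: 432119.1 Mb = 54014.9 MB.
At 300 Mbps: 432119.1 / 300 = 1440 s ≈ 24 minutes.

24 minutes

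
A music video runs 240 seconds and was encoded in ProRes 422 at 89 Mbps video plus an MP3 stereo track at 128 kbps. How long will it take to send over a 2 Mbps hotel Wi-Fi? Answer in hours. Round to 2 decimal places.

Audio: 128 kbps = 0.128 Mbps.
Total bitrate: 89.128 Mbps.
File: 89.128 Mbps × 240 s = 21390.7 Mb.
At 2 Mbps: 21390.7 / 2 = 10695.4 s ≈ 2.97 hours.

2.97 hours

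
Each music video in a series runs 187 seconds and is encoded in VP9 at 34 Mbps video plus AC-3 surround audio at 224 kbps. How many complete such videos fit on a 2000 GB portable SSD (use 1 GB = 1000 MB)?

2500

Audio: 224 kbps = 0.224 Mbps.
Total bitrate: 34.224 Mbps.
Per item: 34.224 Mbps × 187 s = 6,400 Mb = 800.0 MB.
Capacity: 2000 GB = 16,000,000 Mb; 2500.04 items → 2500 complete.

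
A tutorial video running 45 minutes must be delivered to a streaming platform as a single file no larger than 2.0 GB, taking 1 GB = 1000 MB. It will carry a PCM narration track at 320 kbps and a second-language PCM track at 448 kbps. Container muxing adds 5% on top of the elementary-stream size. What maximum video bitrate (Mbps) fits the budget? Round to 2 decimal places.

Budget: 2.0 GB = 16000.0 Mb.
Stream payload after overhead: 16000.0 / 1.05 = 15238.1 Mb.
45 min = 2700 s
Total bitrate budget: 15238.1 Mb / 2700 s = 5.644 Mbps.
Audio total: 320 + 448 = 768 kbps = 0.768 Mbps.
Video: 5.644 − 0.768 = 4.876 Mbps.

4.88 Mbps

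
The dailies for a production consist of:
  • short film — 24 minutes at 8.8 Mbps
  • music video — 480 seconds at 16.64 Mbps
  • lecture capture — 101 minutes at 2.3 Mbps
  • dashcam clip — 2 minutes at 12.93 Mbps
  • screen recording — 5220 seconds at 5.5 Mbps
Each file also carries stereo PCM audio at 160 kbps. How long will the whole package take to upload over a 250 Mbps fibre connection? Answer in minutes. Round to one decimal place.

4.5 minutes

Audio: 160 kbps = 0.160 Mbps.
short film: 8.960 Mbps × 1440 s = 12902.4 Mb
music video: 16.800 Mbps × 480 s = 8064.0 Mb
lecture capture: 2.460 Mbps × 6060 s = 14907.6 Mb
dashcam clip: 13.090 Mbps × 120 s = 1570.8 Mb
screen recording: 5.660 Mbps × 5220 s = 29545.2 Mb
Total: 66990.0 Mb = 8373.8 MB.
At 250 Mbps: 66990.0 / 250 = 268 s ≈ 4.47 minutes.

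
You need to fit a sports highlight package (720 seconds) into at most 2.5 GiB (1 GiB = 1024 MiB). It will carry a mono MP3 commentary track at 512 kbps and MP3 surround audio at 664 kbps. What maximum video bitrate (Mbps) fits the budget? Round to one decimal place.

28.7 Mbps

Budget: 2.5 GiB = 21474.8 Mb.
Total bitrate budget: 21474.8 Mb / 720 s = 29.826 Mbps.
Audio total: 512 + 664 = 1176 kbps = 1.176 Mbps.
Video: 29.826 − 1.176 = 28.650 Mbps.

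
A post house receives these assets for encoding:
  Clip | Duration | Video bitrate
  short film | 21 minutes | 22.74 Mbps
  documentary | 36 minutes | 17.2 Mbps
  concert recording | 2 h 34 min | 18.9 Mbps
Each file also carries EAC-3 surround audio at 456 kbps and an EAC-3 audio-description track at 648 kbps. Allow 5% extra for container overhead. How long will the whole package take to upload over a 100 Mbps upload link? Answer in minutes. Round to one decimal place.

44.5 minutes

Audio total: 456 + 648 = 1104 kbps = 1.104 Mbps.
short film: 23.844 Mbps × 1260 s × 1.05 = 31545.6 Mb
documentary: 18.304 Mbps × 2160 s × 1.05 = 41513.5 Mb
concert recording: 20.004 Mbps × 9240 s × 1.05 = 194078.8 Mb
Total: 267137.9 Mb = 33392.2 MB.
At 100 Mbps: 267137.9 / 100 = 2671 s ≈ 44.5 minutes.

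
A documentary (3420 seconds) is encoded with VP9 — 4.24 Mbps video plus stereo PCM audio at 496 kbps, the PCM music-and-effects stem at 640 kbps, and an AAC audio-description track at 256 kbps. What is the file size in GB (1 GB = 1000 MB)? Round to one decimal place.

2.4 GB

Audio total: 496 + 640 + 256 = 1392 kbps = 1.392 Mbps.
Total bitrate: 4.24 + 1.392 = 5.632 Mbps.
Stream data: 5.632 Mbps × 3420 s = 19261.4 Mb.
19,261 Mb ÷ 8 = 2,408 MB → 2.408 GB.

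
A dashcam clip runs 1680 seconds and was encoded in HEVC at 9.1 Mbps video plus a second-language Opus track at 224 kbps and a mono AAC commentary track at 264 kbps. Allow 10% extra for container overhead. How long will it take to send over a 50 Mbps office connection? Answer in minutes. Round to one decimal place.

5.9 minutes

Audio total: 224 + 264 = 488 kbps = 0.488 Mbps.
Total bitrate: 9.588 Mbps.
File: 9.588 Mbps × 1680 s = 16107.8 Mb.
With 10% container overhead: ×1.10. → 17718.6 Mb.
At 50 Mbps: 17718.6 / 50 = 354.4 s ≈ 5.91 minutes.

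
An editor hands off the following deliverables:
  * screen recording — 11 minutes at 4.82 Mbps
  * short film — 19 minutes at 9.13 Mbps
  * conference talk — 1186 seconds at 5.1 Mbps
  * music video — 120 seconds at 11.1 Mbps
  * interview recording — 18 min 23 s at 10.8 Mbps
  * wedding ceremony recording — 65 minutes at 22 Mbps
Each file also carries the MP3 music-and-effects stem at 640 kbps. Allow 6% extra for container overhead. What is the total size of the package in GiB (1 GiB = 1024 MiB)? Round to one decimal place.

Audio: 640 kbps = 0.640 Mbps.
screen recording: 5.460 Mbps × 660 s × 1.06 = 3819.8 Mb
short film: 9.770 Mbps × 1140 s × 1.06 = 11806.1 Mb
conference talk: 5.740 Mbps × 1186 s × 1.06 = 7216.1 Mb
music video: 11.740 Mbps × 120 s × 1.06 = 1493.3 Mb
interview recording: 11.440 Mbps × 1103 s × 1.06 = 13375.4 Mb
wedding ceremony recording: 22.640 Mbps × 3900 s × 1.06 = 93593.8 Mb
Total: 131304.5 Mb = 16413.1 MB.
= 15.29 GiB.

15.3 GiB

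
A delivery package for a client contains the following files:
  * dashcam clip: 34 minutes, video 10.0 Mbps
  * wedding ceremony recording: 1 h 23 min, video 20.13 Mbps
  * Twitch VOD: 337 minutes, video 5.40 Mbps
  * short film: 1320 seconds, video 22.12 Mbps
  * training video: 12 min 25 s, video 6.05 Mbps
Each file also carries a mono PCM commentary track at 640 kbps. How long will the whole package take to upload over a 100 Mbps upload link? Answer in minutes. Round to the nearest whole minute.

Audio: 640 kbps = 0.640 Mbps.
dashcam clip: 10.640 Mbps × 2040 s = 21705.6 Mb
wedding ceremony recording: 20.770 Mbps × 4980 s = 103434.6 Mb
Twitch VOD: 6.040 Mbps × 20220 s = 122128.8 Mb
short film: 22.760 Mbps × 1320 s = 30043.2 Mb
training video: 6.690 Mbps × 745 s = 4984.1 Mb
Total: 282296.2 Mb = 35287.0 MB.
At 100 Mbps: 282296.2 / 100 = 2823 s ≈ 47 minutes.

47 minutes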